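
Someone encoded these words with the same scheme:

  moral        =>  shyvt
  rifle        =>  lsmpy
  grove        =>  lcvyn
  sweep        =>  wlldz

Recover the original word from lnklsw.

The output letters match the input read backwards, each shifted +7: moral reversed is larom. The word is reversed, then every letter is shifted forward by 7.
Undoing it on lnklsw: shift back: l−7=e, n−7=g, k−7=d, l−7=e, s−7=l, w−7=p → egdelp; then reverse → pledge.

pledge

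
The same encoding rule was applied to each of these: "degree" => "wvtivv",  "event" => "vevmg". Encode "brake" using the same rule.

yizpv

Each pair mirrors across the alphabet (d↔w, e↔v, g↔t): positions sum to 25. Letters are reflected about the middle of the alphabet (position → 25−position): Atbash.
Applying it to brake: b↔y, r↔i, a↔z, k↔p, e↔v.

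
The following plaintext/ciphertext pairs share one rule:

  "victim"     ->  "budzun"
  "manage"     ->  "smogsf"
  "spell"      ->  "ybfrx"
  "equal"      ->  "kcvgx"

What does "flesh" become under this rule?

lxfyt

Shifts by position in victim: pos 0: v→b (+6), pos 1: i→u (+12), pos 2: c→d (+1), pos 3: t→z (+6), pos 4: i→u (+12), pos 5: m→n (+1) — repeating every 3. A repeating key of period 3 is used — shifts +6, +12, +1 over and over.
For flesh: f+6=l, l+12=x, e+1=f, s+6=y, h+12=t.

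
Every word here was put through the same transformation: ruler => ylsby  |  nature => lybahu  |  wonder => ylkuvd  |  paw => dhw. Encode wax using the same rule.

Two steps: reverse the string, then apply a Caesar shift of +7.
Applying it to wax: reverse → xaw; then shift: x+7=e, a+7=h, w+7=d.

ehd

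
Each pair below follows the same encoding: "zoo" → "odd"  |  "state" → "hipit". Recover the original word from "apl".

law

Compare letters: z→o is +15, o→d is +15, o→d is +15 — a constant shift. Each letter is shifted forward by 15 in the alphabet (a Caesar shift of +15).
Reversing it on apl: a−15=l, p−15=a, l−15=w.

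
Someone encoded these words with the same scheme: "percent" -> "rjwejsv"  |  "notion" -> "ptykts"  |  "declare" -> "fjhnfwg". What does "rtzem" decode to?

Shifts by position in percent: pos 0: p→r (+2), pos 1: e→j (+5), pos 2: r→w (+5), pos 3: c→e (+2), pos 4: e→j (+5), pos 5: n→s (+5) — repeating every 3. It's a Vigenère-style cipher with numeric key [2,5,5]: position i shifts by key[i mod 3].
Undoing it on rtzem: r−2=p, t−5=o, z−5=u, e−2=c, m−5=h.

pouch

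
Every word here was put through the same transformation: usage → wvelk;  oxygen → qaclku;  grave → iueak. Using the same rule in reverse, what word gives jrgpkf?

hockey

The shift increases by 1 at each position, starting from +2: 2, 3, 4, ….
Reversing it on jrgpkf: j−2=h, r−3=o, g−4=c, p−5=k, k−6=e, f−7=y.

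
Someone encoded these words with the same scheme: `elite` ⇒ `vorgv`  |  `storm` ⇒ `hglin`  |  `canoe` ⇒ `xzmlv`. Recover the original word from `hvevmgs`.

seventh

Each pair mirrors across the alphabet (e↔v, l↔o, i↔r): positions sum to 25. This is the alphabet-reversal cipher (Atbash): a becomes z, b becomes y, etc.
Undoing it on hvevmgs: h↔s, v↔e, e↔v, v↔e, m↔n, g↔t, s↔h.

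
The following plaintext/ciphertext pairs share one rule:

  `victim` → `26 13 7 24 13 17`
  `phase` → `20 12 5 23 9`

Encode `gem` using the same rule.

11 9 17

v is letter #22 and maps to 26: an offset of 4. Letters become their 1-based position plus 4 (so a→5, b→6, …).
For gem: g=7→11, e=5→9, m=13→17.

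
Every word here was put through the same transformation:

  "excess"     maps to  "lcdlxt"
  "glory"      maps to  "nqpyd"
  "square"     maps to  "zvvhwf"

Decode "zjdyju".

secret

Shifts by position in excess: pos 0: e→l (+7), pos 1: x→c (+5), pos 2: c→d (+1), pos 3: e→l (+7), pos 4: s→x (+5), pos 5: s→t (+1) — repeating every 3. It's a Vigenère-style cipher with numeric key [7,5,1]: position i shifts by key[i mod 3].
Decoding zjdyju: z−7=s, j−5=e, d−1=c, y−7=r, j−5=e, u−1=t.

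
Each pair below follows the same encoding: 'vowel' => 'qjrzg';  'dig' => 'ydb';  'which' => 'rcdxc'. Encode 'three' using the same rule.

ocmzz

Compare letters: v→q is +21, o→j is +21, w→r is +21 — a constant shift. This is a Caesar cipher with shift 21.
On three: t+21=o, h+21=c, r+21=m, e+21=z, e+21=z.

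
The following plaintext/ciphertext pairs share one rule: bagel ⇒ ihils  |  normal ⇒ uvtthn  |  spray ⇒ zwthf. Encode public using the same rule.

Shifts by position in bagel: pos 0: b→i (+7), pos 1: a→h (+7), pos 2: g→i (+2), pos 3: e→l (+7), pos 4: l→s (+7) — repeating every 3. A repeating key of period 3 is used — shifts +7, +7, +2 over and over.
On public: p+7=w, u+7=b, b+2=d, l+7=s, i+7=p, c+2=e.

wbdspe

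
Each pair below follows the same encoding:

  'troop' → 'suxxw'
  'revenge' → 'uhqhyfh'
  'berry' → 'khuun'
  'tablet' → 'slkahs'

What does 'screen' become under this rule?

tjuhhy

t(19)→s(18) and r(17)→u(20) fit y≡25x+11 (mod 26); the inverse of 25 mod 26 is 25. Each letter's alphabet position (a=0..z=25) is mapped through 25·x+11 mod 26 — an affine cipher.
For screen: s(18)→25·18+11≡19=t; c(2)→25·2+11≡9=j; r(17)→25·17+11≡20=u; e(4)→25·4+11≡7=h; e(4)→25·4+11≡7=h; n(13)→25·13+11≡24=y (all mod 26).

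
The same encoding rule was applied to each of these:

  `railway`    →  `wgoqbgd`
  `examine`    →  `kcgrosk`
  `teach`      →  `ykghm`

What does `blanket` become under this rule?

gqgspky

Two shifts are in play — +6 for a/e/i/o/u, +5 for every other letter.
On blanket: b(cons)+5=g, l(cons)+5=q, a(vowel)+6=g, n(cons)+5=s, k(cons)+5=p, e(vowel)+6=k, t(cons)+5=y.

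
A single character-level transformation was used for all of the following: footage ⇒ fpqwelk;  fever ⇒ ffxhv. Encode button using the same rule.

bvvwss

The shift increases by 1 at each position, starting from +0: 0, 1, 2, ….
For button: b+0=b, u+1=v, t+2=v, t+3=w, o+4=s, n+5=s.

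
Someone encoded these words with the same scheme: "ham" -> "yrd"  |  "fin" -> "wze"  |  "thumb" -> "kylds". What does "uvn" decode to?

dew

Compare letters: h→y is +17, a→r is +17, m→d is +17 — a constant shift. This is a Caesar cipher with shift 17.
Decoding uvn: u−17=d, v−17=e, n−17=w.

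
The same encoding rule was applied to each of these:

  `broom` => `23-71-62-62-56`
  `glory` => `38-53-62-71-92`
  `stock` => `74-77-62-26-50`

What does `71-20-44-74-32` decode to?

b(#2)→23 and r(#18)→71: differences scale by 3, so n = 3·pos + 17. The formula is n = 3×(alphabet index, a=1) + 17.
Decoding 71-20-44-74-32: 71→(71−17)÷3=18=r, 20→(20−17)÷3=1=a, 44→(44−17)÷3=9=i, 74→(74−17)÷3=19=s, 32→(32−17)÷3=5=e.

raise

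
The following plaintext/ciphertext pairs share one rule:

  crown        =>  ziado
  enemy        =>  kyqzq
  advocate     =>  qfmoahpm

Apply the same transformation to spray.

The output letters match the input read backwards, each shifted +12: crown reversed is nworc. Read the word backwards and shift each letter +12.
For spray: reverse → yarps; then shift: y+12=k, a+12=m, r+12=d, p+12=b, s+12=e.

kmdbe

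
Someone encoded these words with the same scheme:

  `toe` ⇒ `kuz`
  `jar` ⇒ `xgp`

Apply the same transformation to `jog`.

mup

The output letters match the input read backwards, each shifted +6: toe reversed is eot. The word is reversed, then every letter is shifted forward by 6.
Applying it to jog: reverse → goj; then shift: g+6=m, o+6=u, j+6=p.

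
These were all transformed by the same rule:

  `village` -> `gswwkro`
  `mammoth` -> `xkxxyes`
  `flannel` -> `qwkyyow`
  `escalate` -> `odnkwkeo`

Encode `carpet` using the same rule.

The rule splits by letter class: vowels +10, consonants +11.
On carpet: c(cons)+11=n, a(vowel)+10=k, r(cons)+11=c, p(cons)+11=a, e(vowel)+10=o, t(cons)+11=e.

nkcaoe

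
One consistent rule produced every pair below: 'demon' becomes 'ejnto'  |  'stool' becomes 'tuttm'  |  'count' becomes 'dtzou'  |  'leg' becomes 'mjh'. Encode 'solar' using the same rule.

The shift depends on letter class: consonant d→e is +1, but vowel e→j is +5. Vowels shift forward by 5 and consonants shift forward by 1.
On solar: s(cons)+1=t, o(vowel)+5=t, l(cons)+1=m, a(vowel)+5=f, r(cons)+1=s.

ttmfs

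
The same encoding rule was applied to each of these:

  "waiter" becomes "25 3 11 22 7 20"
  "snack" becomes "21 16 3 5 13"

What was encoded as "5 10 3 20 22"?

chart

w is letter #23 and maps to 25: an offset of 2. The number is (letter's place in the alphabet, a=1) + 2.
Undoing it on 5 10 3 20 22: 5→(5−2)÷1=3=c, 10→(10−2)÷1=8=h, 3→(3−2)÷1=1=a, 20→(20−2)÷1=18=r, 22→(22−2)÷1=20=t.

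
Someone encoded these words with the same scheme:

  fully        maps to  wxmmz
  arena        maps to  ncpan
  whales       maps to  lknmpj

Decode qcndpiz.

tragedy

f(5)→w(22) and u(20)→x(23) fit y≡7x+13 (mod 26); the inverse of 7 mod 26 is 15. Each letter's alphabet position (a=0..z=25) is mapped through 7·x+13 mod 26 — an affine cipher.
Undoing it on qcndpiz: q(16)→15·(16−13)≡19=t; c(2)→15·(2−13)≡17=r; n(13)→15·(13−13)≡0=a; d(3)→15·(3−13)≡6=g; p(15)→15·(15−13)≡4=e; i(8)→15·(8−13)≡3=d; z(25)→15·(25−13)≡24=y (all mod 26).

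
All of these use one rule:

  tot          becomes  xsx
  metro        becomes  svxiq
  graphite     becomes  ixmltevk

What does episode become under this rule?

ihswmti

The output letters match the input read backwards, each shifted +4: tot reversed is tot. Two steps: reverse the string, then apply a Caesar shift of +4.
On episode: reverse → edosipe; then shift: e+4=i, d+4=h, o+4=s, s+4=w, i+4=m, p+4=t, e+4=i.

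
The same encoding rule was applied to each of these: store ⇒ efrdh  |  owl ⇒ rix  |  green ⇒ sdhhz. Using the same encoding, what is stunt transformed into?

The rule splits by letter class: vowels +3, consonants +12.
Applying it to stunt: s(cons)+12=e, t(cons)+12=f, u(vowel)+3=x, n(cons)+12=z, t(cons)+12=f.

efxzf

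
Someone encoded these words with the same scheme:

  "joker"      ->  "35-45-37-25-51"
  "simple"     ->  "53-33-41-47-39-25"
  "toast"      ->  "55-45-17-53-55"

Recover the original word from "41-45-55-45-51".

motor

j(#10)→35 and o(#15)→45: differences scale by 2, so n = 2·pos + 15. The formula is n = 2×(alphabet index, a=1) + 15.
Undoing it on 41-45-55-45-51: 41→(41−15)÷2=13=m, 45→(45−15)÷2=15=o, 55→(55−15)÷2=20=t, 45→(45−15)÷2=15=o, 51→(51−15)÷2=18=r.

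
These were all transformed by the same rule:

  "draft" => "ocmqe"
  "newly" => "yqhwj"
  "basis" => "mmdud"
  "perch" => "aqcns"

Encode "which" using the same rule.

hsuns

The shift depends on letter class: consonant d→o is +11, but vowel a→m is +12. Two shifts are in play — +12 for a/e/i/o/u, +11 for every other letter.
Applying it to which: w(cons)+11=h, h(cons)+11=s, i(vowel)+12=u, c(cons)+11=n, h(cons)+11=s.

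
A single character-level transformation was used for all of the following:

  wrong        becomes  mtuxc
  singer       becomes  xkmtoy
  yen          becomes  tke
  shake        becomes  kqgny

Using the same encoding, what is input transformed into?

zavto

The output letters match the input read backwards, each shifted +6: wrong reversed is gnorw. The word is reversed, then every letter is shifted forward by 6.
On input: reverse → tupni; then shift: t+6=z, u+6=a, p+6=v, n+6=t, i+6=o.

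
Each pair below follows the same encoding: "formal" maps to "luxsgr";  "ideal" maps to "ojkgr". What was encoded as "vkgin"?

It's a constant shift of +6 (ROT6).
Decoding vkgin: v−6=p, k−6=e, g−6=a, i−6=c, n−6=h.

peach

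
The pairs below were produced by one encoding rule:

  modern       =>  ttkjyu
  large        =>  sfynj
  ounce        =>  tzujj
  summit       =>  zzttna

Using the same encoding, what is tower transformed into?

atdjy

The shift depends on letter class: consonant m→t is +7, but vowel o→t is +5. The rule splits by letter class: vowels +5, consonants +7.
For tower: t(cons)+7=a, o(vowel)+5=t, w(cons)+7=d, e(vowel)+5=j, r(cons)+7=y.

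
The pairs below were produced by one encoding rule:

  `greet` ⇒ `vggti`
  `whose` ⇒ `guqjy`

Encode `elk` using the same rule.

The output letters match the input read backwards, each shifted +2: greet reversed is teerg. Read the word backwards and shift each letter +2.
On elk: reverse → kle; then shift: k+2=m, l+2=n, e+2=g.

mng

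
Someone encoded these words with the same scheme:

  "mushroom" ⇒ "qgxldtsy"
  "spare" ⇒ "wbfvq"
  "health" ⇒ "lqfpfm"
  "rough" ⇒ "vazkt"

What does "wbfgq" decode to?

A repeating key of period 3 is used — shifts +4, +12, +5 over and over.
Reversing it on wbfgq: w−4=s, b−12=p, f−5=a, g−4=c, q−12=e.

space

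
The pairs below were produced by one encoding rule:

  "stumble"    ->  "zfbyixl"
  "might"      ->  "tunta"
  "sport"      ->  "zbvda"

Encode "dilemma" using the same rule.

kusqtyh

The shifts repeat in a cycle of length 2: positions 0,1,… shift by +7, +12, then the pattern repeats.
Applying it to dilemma: d+7=k, i+12=u, l+7=s, e+12=q, m+7=t, m+12=y, a+7=h.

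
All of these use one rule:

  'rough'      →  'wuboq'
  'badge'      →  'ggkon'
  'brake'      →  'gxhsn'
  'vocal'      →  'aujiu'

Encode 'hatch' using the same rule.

The shift increases by 1 at each position, starting from +5: 5, 6, 7, ….
On hatch: h+5=m, a+6=g, t+7=a, c+8=k, h+9=q.

mgakq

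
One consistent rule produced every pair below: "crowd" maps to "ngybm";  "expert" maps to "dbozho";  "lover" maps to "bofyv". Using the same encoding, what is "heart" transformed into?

dbkor

Two steps: reverse the string, then apply a Caesar shift of +10.
For heart: reverse → traeh; then shift: t+10=d, r+10=b, a+10=k, e+10=o, h+10=r.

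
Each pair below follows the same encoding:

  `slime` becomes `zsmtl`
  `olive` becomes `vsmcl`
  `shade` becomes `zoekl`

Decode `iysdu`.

Shifts by position in slime: pos 0: s→z (+7), pos 1: l→s (+7), pos 2: i→m (+4), pos 3: m→t (+7), pos 4: e→l (+7) — repeating every 3. A repeating key of period 3 is used — shifts +7, +7, +4 over and over.
Undoing it on iysdu: i−7=b, y−7=r, s−4=o, d−7=w, u−7=n.

brown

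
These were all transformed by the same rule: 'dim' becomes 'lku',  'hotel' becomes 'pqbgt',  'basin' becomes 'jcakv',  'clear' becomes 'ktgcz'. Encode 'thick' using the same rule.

Vowels shift forward by 2 and consonants shift forward by 8.
For thick: t(cons)+8=b, h(cons)+8=p, i(vowel)+2=k, c(cons)+8=k, k(cons)+8=s.

bpkks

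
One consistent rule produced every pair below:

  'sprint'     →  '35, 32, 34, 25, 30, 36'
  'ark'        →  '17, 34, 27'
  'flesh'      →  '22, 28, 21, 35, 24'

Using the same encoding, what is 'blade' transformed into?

s is letter #19 and maps to 35: an offset of 16. Letters become their 1-based position plus 16 (so a→17, b→18, …).
For blade: b=2→18, l=12→28, a=1→17, d=4→20, e=5→21.

18, 28, 17, 20, 21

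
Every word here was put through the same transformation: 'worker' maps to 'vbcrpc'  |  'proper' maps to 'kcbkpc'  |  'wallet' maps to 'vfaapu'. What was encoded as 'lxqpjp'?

scheme

This is an affine cipher: with a=0,…,z=25, each position x becomes (9x+5) mod 26.
Reversing it on lxqpjp: l(11)→3·(11−5)≡18=s; x(23)→3·(23−5)≡2=c; q(16)→3·(16−5)≡7=h; p(15)→3·(15−5)≡4=e; j(9)→3·(9−5)≡12=m; p(15)→3·(15−5)≡4=e (all mod 26).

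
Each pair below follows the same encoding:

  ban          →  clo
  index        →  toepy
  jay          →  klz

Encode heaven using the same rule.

Vowels shift forward by 11 and consonants shift forward by 1.
On heaven: h(cons)+1=i, e(vowel)+11=p, a(vowel)+11=l, v(cons)+1=w, e(vowel)+11=p, n(cons)+1=o.

iplwpo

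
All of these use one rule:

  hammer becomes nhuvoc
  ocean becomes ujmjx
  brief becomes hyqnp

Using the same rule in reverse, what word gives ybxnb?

super

In hammer: h→n is +6, a→h is +7, m→u is +8, m→v is +9 — the shift increases by 1 each position. Each letter shifts forward by (position + 6), i.e. 6, 7, 8, … — the shift grows by one for each successive letter.
Decoding ybxnb: y−6=s, b−7=u, x−8=p, n−9=e, b−10=r.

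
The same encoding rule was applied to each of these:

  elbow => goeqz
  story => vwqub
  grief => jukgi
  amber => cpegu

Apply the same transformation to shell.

vkgoo

The shift depends on letter class: consonant l→o is +3, but vowel e→g is +2. The rule splits by letter class: vowels +2, consonants +3.
On shell: s(cons)+3=v, h(cons)+3=k, e(vowel)+2=g, l(cons)+3=o, l(cons)+3=o.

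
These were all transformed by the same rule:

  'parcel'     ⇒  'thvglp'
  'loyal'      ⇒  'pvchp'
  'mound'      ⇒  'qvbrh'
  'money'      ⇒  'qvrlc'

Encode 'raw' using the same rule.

The shift depends on letter class: consonant p→t is +4, but vowel a→h is +7. Vowels shift forward by 7 and consonants shift forward by 4.
Applying it to raw: r(cons)+4=v, a(vowel)+7=h, w(cons)+4=a.

vha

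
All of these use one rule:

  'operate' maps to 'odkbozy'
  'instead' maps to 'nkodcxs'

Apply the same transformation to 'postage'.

oqkdcyz

The output letters match the input read backwards, each shifted +10: operate reversed is etarepo. Two steps: reverse the string, then apply a Caesar shift of +10.
On postage: reverse → egatsop; then shift: e+10=o, g+10=q, a+10=k, t+10=d, s+10=c, o+10=y, p+10=z.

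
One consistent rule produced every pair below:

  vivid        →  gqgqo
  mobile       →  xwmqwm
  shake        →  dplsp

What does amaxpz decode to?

A repeating key of period 2 is used — shifts +11, +8 over and over.
Undoing it on amaxpz: a−11=p, m−8=e, a−11=p, x−8=p, p−11=e, z−8=r.

pepper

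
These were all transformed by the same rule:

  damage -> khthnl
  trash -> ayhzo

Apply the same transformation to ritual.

ypabhs

Compare letters: d→k is +7, a→h is +7, m→t is +7 — a constant shift. Every letter moves 7 places later in the alphabet, wrapping around z→a.
Applying it to ritual: r+7=y, i+7=p, t+7=a, u+7=b, a+7=h, l+7=s.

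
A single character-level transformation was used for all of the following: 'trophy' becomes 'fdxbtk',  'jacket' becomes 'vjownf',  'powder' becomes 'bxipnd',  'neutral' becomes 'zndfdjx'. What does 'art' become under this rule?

The shift depends on letter class: consonant t→f is +12, but vowel o→x is +9. Vowels shift forward by 9 and consonants shift forward by 12.
Applying it to art: a(vowel)+9=j, r(cons)+12=d, t(cons)+12=f.

jdf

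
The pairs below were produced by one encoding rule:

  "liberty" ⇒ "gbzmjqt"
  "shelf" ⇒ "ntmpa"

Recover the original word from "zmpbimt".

leather

The output letters match the input read backwards, each shifted +8: liberty reversed is ytrebil. Read the word backwards and shift each letter +8.
Decoding zmpbimt: shift back: z−8=r, m−8=e, p−8=h, b−8=t, i−8=a, m−8=e, t−8=l → rehtael; then reverse → leather.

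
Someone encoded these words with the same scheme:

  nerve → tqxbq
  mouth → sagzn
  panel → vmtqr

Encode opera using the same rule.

The shift depends on letter class: consonant n→t is +6, but vowel e→q is +12. Vowels shift forward by 12 and consonants shift forward by 6.
For opera: o(vowel)+12=a, p(cons)+6=v, e(vowel)+12=q, r(cons)+6=x, a(vowel)+12=m.

avqxm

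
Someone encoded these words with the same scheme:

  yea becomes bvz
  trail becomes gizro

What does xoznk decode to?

Each pair mirrors across the alphabet (y↔b, e↔v, a↔z): positions sum to 25. Each letter is replaced by its mirror in the alphabet: a↔z, b↔y, c↔x, and so on (the Atbash cipher).
Decoding xoznk: x↔c, o↔l, z↔a, n↔m, k↔p.

clamp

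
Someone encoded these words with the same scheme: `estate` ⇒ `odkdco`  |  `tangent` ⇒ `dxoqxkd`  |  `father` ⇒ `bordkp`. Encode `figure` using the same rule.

The output letters match the input read backwards, each shifted +10: estate reversed is etatse. Two steps: reverse the string, then apply a Caesar shift of +10.
On figure: reverse → erugif; then shift: e+10=o, r+10=b, u+10=e, g+10=q, i+10=s, f+10=p.

obeqsp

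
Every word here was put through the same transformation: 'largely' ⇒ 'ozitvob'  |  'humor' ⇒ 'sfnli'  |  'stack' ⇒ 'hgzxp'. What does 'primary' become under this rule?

kirnzib

Each pair mirrors across the alphabet (l↔o, a↔z, r↔i): positions sum to 25. Each letter is replaced by its mirror in the alphabet: a↔z, b↔y, c↔x, and so on (the Atbash cipher).
Applying it to primary: p↔k, r↔i, i↔r, m↔n, a↔z, r↔i, y↔b.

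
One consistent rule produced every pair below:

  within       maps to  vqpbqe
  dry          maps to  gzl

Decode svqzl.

drink

The output letters match the input read backwards, each shifted +8: within reversed is nihtiw. The word is reversed, then every letter is shifted forward by 8.
Reversing it on svqzl: shift back: s−8=k, v−8=n, q−8=i, z−8=r, l−8=d → knird; then reverse → drink.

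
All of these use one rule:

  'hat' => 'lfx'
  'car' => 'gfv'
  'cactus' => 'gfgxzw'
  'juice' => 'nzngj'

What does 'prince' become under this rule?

tvnrgj

The shift depends on letter class: consonant h→l is +4, but vowel a→f is +5. The rule splits by letter class: vowels +5, consonants +4.
Applying it to prince: p(cons)+4=t, r(cons)+4=v, i(vowel)+5=n, n(cons)+4=r, c(cons)+4=g, e(vowel)+5=j.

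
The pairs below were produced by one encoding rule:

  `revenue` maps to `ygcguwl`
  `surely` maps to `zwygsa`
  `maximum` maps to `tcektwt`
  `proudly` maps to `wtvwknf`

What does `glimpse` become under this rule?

It's a Vigenère-style cipher with numeric key [7,2]: position i shifts by key[i mod 2].
For glimpse: g+7=n, l+2=n, i+7=p, m+2=o, p+7=w, s+2=u, e+7=l.

nnpowul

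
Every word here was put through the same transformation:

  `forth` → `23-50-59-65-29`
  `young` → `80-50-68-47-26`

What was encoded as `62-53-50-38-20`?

spoke

f(#6)→23 and o(#15)→50: differences scale by 3, so n = 3·pos + 5. The formula is n = 3×(alphabet index, a=1) + 5.
Undoing it on 62-53-50-38-20: 62→(62−5)÷3=19=s, 53→(53−5)÷3=16=p, 50→(50−5)÷3=15=o, 38→(38−5)÷3=11=k, 20→(20−5)÷3=5=e.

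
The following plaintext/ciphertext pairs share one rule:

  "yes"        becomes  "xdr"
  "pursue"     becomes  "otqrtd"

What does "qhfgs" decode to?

right

This is a Caesar cipher with shift 25.
Reversing it on qhfgs: q−25=r, h−25=i, f−25=g, g−25=h, s−25=t.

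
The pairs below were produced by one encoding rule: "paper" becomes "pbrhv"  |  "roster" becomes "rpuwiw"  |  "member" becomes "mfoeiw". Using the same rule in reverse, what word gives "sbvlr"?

In paper: p→p is +0, a→b is +1, p→r is +2, e→h is +3 — the shift increases by 1 each position. Letter i (0-indexed) is shifted by i+0, so successive shifts are 0, 1, 2, ….
Reversing it on sbvlr: s−0=s, b−1=a, v−2=t, l−3=i, r−4=n.

satin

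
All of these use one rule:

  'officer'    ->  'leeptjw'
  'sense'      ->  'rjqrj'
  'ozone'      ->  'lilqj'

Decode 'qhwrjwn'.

nursery

o(14)→l(11) and f(5)→e(4) fit y≡21x+3 (mod 26); the inverse of 21 mod 26 is 5. Treating letters as 0–25, the rule is x ↦ 21x + 3 (mod 26).
Undoing it on qhwrjwn: q(16)→5·(16−3)≡13=n; h(7)→5·(7−3)≡20=u; w(22)→5·(22−3)≡17=r; r(17)→5·(17−3)≡18=s; j(9)→5·(9−3)≡4=e; w(22)→5·(22−3)≡17=r; n(13)→5·(13−3)≡24=y (all mod 26).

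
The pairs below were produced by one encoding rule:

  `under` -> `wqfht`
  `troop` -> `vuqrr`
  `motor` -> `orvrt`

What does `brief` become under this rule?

dukhh

Shifts by position in under: pos 0: u→w (+2), pos 1: n→q (+3), pos 2: d→f (+2), pos 3: e→h (+3) — repeating every 2. The shifts repeat in a cycle of length 2: positions 0,1,… shift by +2, +3, then the pattern repeats.
Applying it to brief: b+2=d, r+3=u, i+2=k, e+3=h, f+2=h.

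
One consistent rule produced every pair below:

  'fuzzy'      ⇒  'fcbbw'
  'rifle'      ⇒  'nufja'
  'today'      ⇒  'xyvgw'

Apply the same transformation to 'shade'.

spgva

Each letter's alphabet position (a=0..z=25) is mapped through 5·x+6 mod 26 — an affine cipher.
Applying it to shade: s(18)→5·18+6≡18=s; h(7)→5·7+6≡15=p; a(0)→5·0+6≡6=g; d(3)→5·3+6≡21=v; e(4)→5·4+6≡0=a (all mod 26).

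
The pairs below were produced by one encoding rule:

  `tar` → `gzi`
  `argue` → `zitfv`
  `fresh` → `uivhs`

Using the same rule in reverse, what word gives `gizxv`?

trace

Each pair mirrors across the alphabet (t↔g, a↔z, r↔i): positions sum to 25. Each letter is replaced by its mirror in the alphabet: a↔z, b↔y, c↔x, and so on (the Atbash cipher).
Decoding gizxv: g↔t, i↔r, z↔a, x↔c, v↔e.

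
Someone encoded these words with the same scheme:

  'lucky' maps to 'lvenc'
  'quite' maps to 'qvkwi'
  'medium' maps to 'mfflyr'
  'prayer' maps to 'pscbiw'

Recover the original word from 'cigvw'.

In lucky: l→l is +0, u→v is +1, c→e is +2, k→n is +3 — the shift increases by 1 each position. Each letter shifts forward by its position index (0, 1, 2, …) — the shift grows by one for each successive letter.
Reversing it on cigvw: c−0=c, i−1=h, g−2=e, v−3=s, w−4=s.

chess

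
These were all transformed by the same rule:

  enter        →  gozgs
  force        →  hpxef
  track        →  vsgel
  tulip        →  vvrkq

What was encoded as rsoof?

prime

Shifts by position in enter: pos 0: e→g (+2), pos 1: n→o (+1), pos 2: t→z (+6), pos 3: e→g (+2), pos 4: r→s (+1) — repeating every 3. It's a Vigenère-style cipher with numeric key [2,1,6]: position i shifts by key[i mod 3].
Undoing it on rsoof: r−2=p, s−1=r, o−6=i, o−2=m, f−1=e.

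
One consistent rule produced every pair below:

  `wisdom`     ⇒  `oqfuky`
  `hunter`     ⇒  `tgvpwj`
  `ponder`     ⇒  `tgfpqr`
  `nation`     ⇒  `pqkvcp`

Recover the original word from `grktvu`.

The output letters match the input read backwards, each shifted +2: wisdom reversed is modsiw. The word is reversed, then every letter is shifted forward by 2.
Undoing it on grktvu: shift back: g−2=e, r−2=p, k−2=i, t−2=r, v−2=t, u−2=s → epirts; then reverse → stripe.

stripe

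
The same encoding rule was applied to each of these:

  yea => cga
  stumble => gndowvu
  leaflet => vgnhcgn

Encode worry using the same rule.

attqy

The output letters match the input read backwards, each shifted +2: yea reversed is aey. The word is reversed, then every letter is shifted forward by 2.
On worry: reverse → yrrow; then shift: y+2=a, r+2=t, r+2=t, o+2=q, w+2=y.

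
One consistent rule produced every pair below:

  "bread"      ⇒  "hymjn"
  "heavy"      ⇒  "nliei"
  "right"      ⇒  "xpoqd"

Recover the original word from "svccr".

The shift increases by 1 at each position, starting from +6: 6, 7, 8, ….
Reversing it on svccr: s−6=m, v−7=o, c−8=u, c−9=t, r−10=h.

mouth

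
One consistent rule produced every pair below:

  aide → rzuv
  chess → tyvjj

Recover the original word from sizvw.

brief

Every letter moves 17 places later in the alphabet, wrapping around z→a.
Decoding sizvw: s−17=b, i−17=r, z−17=i, v−17=e, w−17=f.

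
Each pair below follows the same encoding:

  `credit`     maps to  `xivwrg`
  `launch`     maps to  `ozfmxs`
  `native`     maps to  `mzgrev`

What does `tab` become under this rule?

Each pair mirrors across the alphabet (c↔x, r↔i, e↔v): positions sum to 25. Letters are reflected about the middle of the alphabet (position → 25−position): Atbash.
Applying it to tab: t↔g, a↔z, b↔y.

gzy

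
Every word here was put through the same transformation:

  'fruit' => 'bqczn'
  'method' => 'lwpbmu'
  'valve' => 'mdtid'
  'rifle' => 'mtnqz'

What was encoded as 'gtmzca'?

surely

The output letters match the input read backwards, each shifted +8: fruit reversed is tiurf. Two steps: reverse the string, then apply a Caesar shift of +8.
Decoding gtmzca: shift back: g−8=y, t−8=l, m−8=e, z−8=r, c−8=u, a−8=s → ylerus; then reverse → surely.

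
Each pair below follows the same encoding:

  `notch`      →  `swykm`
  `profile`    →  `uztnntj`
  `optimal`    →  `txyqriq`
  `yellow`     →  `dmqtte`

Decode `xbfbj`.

state

Shifts by position in notch: pos 0: n→s (+5), pos 1: o→w (+8), pos 2: t→y (+5), pos 3: c→k (+8) — repeating every 2. It's a Vigenère-style cipher with numeric key [5,8]: position i shifts by key[i mod 2].
Reversing it on xbfbj: x−5=s, b−8=t, f−5=a, b−8=t, j−5=e.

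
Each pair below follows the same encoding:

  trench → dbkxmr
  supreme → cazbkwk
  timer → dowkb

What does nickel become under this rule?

xomukv

Two shifts are in play — +6 for a/e/i/o/u, +10 for every other letter.
Applying it to nickel: n(cons)+10=x, i(vowel)+6=o, c(cons)+10=m, k(cons)+10=u, e(vowel)+6=k, l(cons)+10=v.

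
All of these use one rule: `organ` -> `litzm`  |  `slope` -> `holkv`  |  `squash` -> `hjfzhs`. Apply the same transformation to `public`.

kfyorx

Each pair mirrors across the alphabet (o↔l, r↔i, g↔t): positions sum to 25. This is the alphabet-reversal cipher (Atbash): a becomes z, b becomes y, etc.
On public: p↔k, u↔f, b↔y, l↔o, i↔r, c↔x.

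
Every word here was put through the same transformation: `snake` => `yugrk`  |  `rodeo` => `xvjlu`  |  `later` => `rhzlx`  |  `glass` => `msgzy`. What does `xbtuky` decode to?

Shifts by position in snake: pos 0: s→y (+6), pos 1: n→u (+7), pos 2: a→g (+6), pos 3: k→r (+7) — repeating every 2. A repeating key of period 2 is used — shifts +6, +7 over and over.
Reversing it on xbtuky: x−6=r, b−7=u, t−6=n, u−7=n, k−6=e, y−7=r.

runner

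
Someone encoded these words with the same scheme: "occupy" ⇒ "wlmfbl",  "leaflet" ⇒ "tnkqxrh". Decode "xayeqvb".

In occupy: o→w is +8, c→l is +9, c→m is +10, u→f is +11 — the shift increases by 1 each position. Letter i (0-indexed) is shifted by i+8, so successive shifts are 8, 9, 10, ….
Reversing it on xayeqvb: x−8=p, a−9=r, y−10=o, e−11=t, q−12=e, v−13=i, b−14=n.

protein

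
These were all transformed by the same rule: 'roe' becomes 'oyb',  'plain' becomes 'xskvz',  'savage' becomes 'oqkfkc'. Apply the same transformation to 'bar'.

bkl

Two steps: reverse the string, then apply a Caesar shift of +10.
Applying it to bar: reverse → rab; then shift: r+10=b, a+10=k, b+10=l.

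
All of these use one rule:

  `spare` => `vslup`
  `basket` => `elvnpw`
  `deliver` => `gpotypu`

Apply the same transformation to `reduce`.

upgffp

The rule splits by letter class: vowels +11, consonants +3.
On reduce: r(cons)+3=u, e(vowel)+11=p, d(cons)+3=g, u(vowel)+11=f, c(cons)+3=f, e(vowel)+11=p.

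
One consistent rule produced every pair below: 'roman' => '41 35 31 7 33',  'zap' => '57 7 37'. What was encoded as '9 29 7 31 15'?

blame

r(#18)→41 and o(#15)→35: differences scale by 2, so n = 2·pos + 5. With a=1..z=26, the number is 2·pos + 5.
Reversing it on 9 29 7 31 15: 9→(9−5)÷2=2=b, 29→(29−5)÷2=12=l, 7→(7−5)÷2=1=a, 31→(31−5)÷2=13=m, 15→(15−5)÷2=5=e.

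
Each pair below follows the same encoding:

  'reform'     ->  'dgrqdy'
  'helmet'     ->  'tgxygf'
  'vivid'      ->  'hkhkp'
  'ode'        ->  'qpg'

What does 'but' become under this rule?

The shift depends on letter class: consonant r→d is +12, but vowel e→g is +2. The rule splits by letter class: vowels +2, consonants +12.
Applying it to but: b(cons)+12=n, u(vowel)+2=w, t(cons)+12=f.

nwf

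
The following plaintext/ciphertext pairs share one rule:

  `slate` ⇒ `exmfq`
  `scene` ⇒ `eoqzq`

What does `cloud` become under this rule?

oxagp

Every letter moves 12 places later in the alphabet, wrapping around z→a.
On cloud: c+12=o, l+12=x, o+12=a, u+12=g, d+12=p.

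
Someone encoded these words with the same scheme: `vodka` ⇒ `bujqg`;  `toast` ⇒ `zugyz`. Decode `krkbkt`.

Compare letters: v→b is +6, o→u is +6, d→j is +6 — a constant shift. Each letter is shifted forward by 6 in the alphabet (a Caesar shift of +6).
Reversing it on krkbkt: k−6=e, r−6=l, k−6=e, b−6=v, k−6=e, t−6=n.

eleven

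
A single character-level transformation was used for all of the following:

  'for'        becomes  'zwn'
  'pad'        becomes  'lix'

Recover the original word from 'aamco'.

The word is reversed, then every letter is shifted forward by 8.
Reversing it on aamco: shift back: a−8=s, a−8=s, m−8=e, c−8=u, o−8=g → sseug; then reverse → guess.

guess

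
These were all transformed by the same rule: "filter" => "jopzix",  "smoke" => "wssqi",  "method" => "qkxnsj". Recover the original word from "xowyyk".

The shifts repeat in a cycle of length 2: positions 0,1,… shift by +4, +6, then the pattern repeats.
Undoing it on xowyyk: x−4=t, o−6=i, w−4=s, y−6=s, y−4=u, k−6=e.

tissue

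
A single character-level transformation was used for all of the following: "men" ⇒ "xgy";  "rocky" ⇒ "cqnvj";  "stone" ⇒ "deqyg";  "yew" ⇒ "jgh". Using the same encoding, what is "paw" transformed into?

ach

The shift depends on letter class: consonant m→x is +11, but vowel e→g is +2. Vowels shift forward by 2 and consonants shift forward by 11.
On paw: p(cons)+11=a, a(vowel)+2=c, w(cons)+11=h.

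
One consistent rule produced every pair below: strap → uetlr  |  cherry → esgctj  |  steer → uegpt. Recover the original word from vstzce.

It's a Vigenère-style cipher with numeric key [2,11]: position i shifts by key[i mod 2].
Reversing it on vstzce: v−2=t, s−11=h, t−2=r, z−11=o, c−2=a, e−11=t.

throat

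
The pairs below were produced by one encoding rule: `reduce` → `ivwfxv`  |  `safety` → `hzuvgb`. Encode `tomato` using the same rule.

Each pair mirrors across the alphabet (r↔i, e↔v, d↔w): positions sum to 25. Each letter is replaced by its mirror in the alphabet: a↔z, b↔y, c↔x, and so on (the Atbash cipher).
Applying it to tomato: t↔g, o↔l, m↔n, a↔z, t↔g, o↔l.

glnzgl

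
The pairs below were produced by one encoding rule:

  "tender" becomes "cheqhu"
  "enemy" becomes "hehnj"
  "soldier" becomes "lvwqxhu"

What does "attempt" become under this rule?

rcchnmc

This is an affine cipher: with a=0,…,z=25, each position x becomes (17x+17) mod 26.
Applying it to attempt: a(0)→17·0+17≡17=r; t(19)→17·19+17≡2=c; t(19)→17·19+17≡2=c; e(4)→17·4+17≡7=h; m(12)→17·12+17≡13=n; p(15)→17·15+17≡12=m; t(19)→17·19+17≡2=c (all mod 26).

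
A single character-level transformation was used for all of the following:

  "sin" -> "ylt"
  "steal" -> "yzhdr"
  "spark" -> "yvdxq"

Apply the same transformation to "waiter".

cdlzhx

The shift depends on letter class: consonant s→y is +6, but vowel i→l is +3. Vowels shift forward by 3 and consonants shift forward by 6.
Applying it to waiter: w(cons)+6=c, a(vowel)+3=d, i(vowel)+3=l, t(cons)+6=z, e(vowel)+3=h, r(cons)+6=x.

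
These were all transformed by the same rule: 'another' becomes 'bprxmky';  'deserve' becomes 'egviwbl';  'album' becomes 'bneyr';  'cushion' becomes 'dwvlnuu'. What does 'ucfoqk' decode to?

The shift increases by 1 at each position, starting from +1: 1, 2, 3, ….
Decoding ucfoqk: u−1=t, c−2=a, f−3=c, o−4=k, q−5=l, k−6=e.

tackle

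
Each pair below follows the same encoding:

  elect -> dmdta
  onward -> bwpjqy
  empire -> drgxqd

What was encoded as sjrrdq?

e(4)→d(3) and l(11)→m(12) fit y≡5x+9 (mod 26); the inverse of 5 mod 26 is 21. This is an affine cipher: with a=0,…,z=25, each position x becomes (5x+9) mod 26.
Decoding sjrrdq: s(18)→21·(18−9)≡7=h; j(9)→21·(9−9)≡0=a; r(17)→21·(17−9)≡12=m; r(17)→21·(17−9)≡12=m; d(3)→21·(3−9)≡4=e; q(16)→21·(16−9)≡17=r (all mod 26).

hammer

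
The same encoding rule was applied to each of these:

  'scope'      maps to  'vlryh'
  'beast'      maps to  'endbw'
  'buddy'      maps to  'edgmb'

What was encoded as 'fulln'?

click

Shifts by position in scope: pos 0: s→v (+3), pos 1: c→l (+9), pos 2: o→r (+3), pos 3: p→y (+9) — repeating every 2. The shifts repeat in a cycle of length 2: positions 0,1,… shift by +3, +9, then the pattern repeats.
Reversing it on fulln: f−3=c, u−9=l, l−3=i, l−9=c, n−3=k.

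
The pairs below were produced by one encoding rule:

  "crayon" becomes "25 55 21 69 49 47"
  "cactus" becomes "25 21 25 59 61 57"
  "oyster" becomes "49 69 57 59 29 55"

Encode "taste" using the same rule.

c(#3)→25 and r(#18)→55: differences scale by 2, so n = 2·pos + 19. Each letter becomes 2×(its alphabet position, a=1..z=26) + 19.
Applying it to taste: t=20→59, a=1→21, s=19→57, t=20→59, e=5→29.

59 21 57 59 29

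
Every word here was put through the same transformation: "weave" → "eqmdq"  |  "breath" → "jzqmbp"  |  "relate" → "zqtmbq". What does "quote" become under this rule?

The shift depends on letter class: consonant w→e is +8, but vowel e→q is +12. Two shifts are in play — +12 for a/e/i/o/u, +8 for every other letter.
Applying it to quote: q(cons)+8=y, u(vowel)+12=g, o(vowel)+12=a, t(cons)+8=b, e(vowel)+12=q.

ygabq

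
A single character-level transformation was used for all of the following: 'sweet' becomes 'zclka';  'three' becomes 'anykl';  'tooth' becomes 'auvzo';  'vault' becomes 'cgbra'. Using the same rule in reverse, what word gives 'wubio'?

The shifts repeat in a cycle of length 2: positions 0,1,… shift by +7, +6, then the pattern repeats.
Decoding wubio: w−7=p, u−6=o, b−7=u, i−6=c, o−7=h.

pouch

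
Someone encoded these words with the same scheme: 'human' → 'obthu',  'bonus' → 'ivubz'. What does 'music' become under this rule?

tbzpj

Compare letters: h→o is +7, u→b is +7, m→t is +7 — a constant shift. Every letter moves 7 places later in the alphabet, wrapping around z→a.
For music: m+7=t, u+7=b, s+7=z, i+7=p, c+7=j.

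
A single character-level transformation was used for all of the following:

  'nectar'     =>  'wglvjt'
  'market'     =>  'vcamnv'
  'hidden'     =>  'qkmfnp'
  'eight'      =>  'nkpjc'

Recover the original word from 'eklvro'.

victim

It's a Vigenère-style cipher with numeric key [9,2]: position i shifts by key[i mod 2].
Reversing it on eklvro: e−9=v, k−2=i, l−9=c, v−2=t, r−9=i, o−2=m.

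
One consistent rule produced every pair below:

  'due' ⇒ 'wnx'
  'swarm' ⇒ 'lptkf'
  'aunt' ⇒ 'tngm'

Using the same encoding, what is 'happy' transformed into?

Compare letters: d→w is +19, u→n is +19, e→x is +19 — a constant shift. It's a constant shift of +19 (ROT19).
For happy: h+19=a, a+19=t, p+19=i, p+19=i, y+19=r.

atiir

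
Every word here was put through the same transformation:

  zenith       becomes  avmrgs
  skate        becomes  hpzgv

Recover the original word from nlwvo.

This is the alphabet-reversal cipher (Atbash): a becomes z, b becomes y, etc.
Undoing it on nlwvo: n↔m, l↔o, w↔d, v↔e, o↔l.

model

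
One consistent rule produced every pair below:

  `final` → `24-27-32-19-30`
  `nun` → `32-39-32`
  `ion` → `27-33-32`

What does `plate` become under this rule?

34-30-19-38-23

f is letter #6 and maps to 24: an offset of 18. Letters become their 1-based position plus 18 (so a→19, b→20, …).
On plate: p=16→34, l=12→30, a=1→19, t=20→38, e=5→23.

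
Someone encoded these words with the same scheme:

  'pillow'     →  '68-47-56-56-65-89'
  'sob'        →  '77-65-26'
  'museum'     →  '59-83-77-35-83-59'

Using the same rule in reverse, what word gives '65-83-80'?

p(#16)→68 and i(#9)→47: differences scale by 3, so n = 3·pos + 20. With a=1..z=26, the number is 3·pos + 20.
Reversing it on 65-83-80: 65→(65−20)÷3=15=o, 83→(83−20)÷3=21=u, 80→(80−20)÷3=20=t.

out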